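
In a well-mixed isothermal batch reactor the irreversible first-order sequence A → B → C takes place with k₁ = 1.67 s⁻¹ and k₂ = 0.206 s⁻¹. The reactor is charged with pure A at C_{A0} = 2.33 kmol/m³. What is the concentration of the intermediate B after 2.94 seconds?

For first-order series with pure A initially, C_B(t) = k₁C_{A0}/(k₂−k₁)·(e^(−k₁t) − e^(−k₂t)).
e^(−k₁t) = e^(−1.67×2.94) = e^(−4.910) = 0.007374; e^(−k₂t) = e^(−0.6056) = 0.5457.
C_B = 1.67×2.33/(0.206−1.67) × (0.007374−0.5457) = (-2.658)×(-0.5384) = 1.431 kmol/m³.

1.43 kmol/m³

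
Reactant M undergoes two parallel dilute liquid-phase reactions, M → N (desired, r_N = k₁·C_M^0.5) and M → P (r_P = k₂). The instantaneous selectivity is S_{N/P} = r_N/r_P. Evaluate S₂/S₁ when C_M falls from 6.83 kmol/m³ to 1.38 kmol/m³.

S_{N/P} = (k₁/k₂)·C_M^0.5, so S₂/S₁ = (C_{M,2}/C_{M,1})^0.5.
= (1.38/6.83)^0.5 = (0.2020)^0.5 = 0.449.

0.449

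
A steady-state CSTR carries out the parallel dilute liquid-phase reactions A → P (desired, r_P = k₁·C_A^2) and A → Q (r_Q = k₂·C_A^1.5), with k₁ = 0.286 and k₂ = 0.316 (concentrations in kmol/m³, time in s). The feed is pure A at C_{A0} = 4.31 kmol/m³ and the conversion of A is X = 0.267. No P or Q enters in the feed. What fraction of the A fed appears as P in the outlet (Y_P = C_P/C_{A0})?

Exit C_A = C_{A0}(1−X) = 4.31×0.733 = 3.159 kmol/m³.
A CSTR operates uniformly at the exit composition, giving r_P = 2.854 and r_Q = 1.774 (each k·C_A^n at C_A = 3.159).
Fraction of consumed A going to P: r_P/(r_P+r_Q) = 0.6167.
C_P = 0.6167·C_{A0}·X = 0.6167×4.31×0.267 = 0.710 kmol/m³; Y_P = C_P/C_{A0} = 0.165.

0.165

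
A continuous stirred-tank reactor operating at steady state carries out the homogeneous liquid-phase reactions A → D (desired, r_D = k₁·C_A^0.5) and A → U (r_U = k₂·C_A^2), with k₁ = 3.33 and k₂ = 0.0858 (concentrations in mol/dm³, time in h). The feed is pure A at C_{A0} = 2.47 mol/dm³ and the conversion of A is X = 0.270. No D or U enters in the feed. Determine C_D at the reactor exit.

0.628 mol/dm³

Exit C_A = C_{A0}(1−X) = 2.47×0.730 = 1.803 mol/dm³.
In a CSTR the entire volume is at exit conditions, so r_D = 3.33×1.803^0.5 = 4.472 and r_U = 0.0858×1.803^2 = 0.2790.
Fraction of consumed A going to D: r_D/(r_D+r_U) = 0.9413.
C_D = 0.9413·C_{A0}·X = 0.9413×2.47×0.270 = 0.628 mol/dm³.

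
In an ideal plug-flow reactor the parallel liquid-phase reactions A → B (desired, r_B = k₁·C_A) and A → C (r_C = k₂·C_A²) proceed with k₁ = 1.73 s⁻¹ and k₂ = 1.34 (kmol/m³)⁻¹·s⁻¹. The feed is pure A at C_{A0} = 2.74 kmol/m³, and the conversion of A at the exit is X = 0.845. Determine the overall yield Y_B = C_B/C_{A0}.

C_A = C_{A0}(1−X) = 0.4247 kmol/m³.
Along a PFR/batch, dC_B/dC_A = −r_B/(r_B+r_C) = −k₁/(k₁+k₂·C_A).
Integrating from C_{A0} to C_A: C_B = (1.73/1.34)·ln[(1.73+1.34·2.74)/(1.73+1.34·0.425)] = 1.291·ln(5.402/2.299) = 1.103 kmol/m³.
Y_B = C_B/C_{A0} = 1.103/2.74 = 0.402.

0.402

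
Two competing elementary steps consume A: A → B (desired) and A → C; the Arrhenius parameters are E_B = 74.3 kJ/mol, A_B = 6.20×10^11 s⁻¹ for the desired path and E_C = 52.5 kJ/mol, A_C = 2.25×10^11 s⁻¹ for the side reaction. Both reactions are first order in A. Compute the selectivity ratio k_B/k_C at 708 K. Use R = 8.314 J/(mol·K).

0.0679

k_B/k_C = (A_B/A_C)·exp[−(E_B−E_C)/(RT)] = (A_B/A_C)·exp[(E_C−E_B)/(RT)].
(E_C−E_B)/(RT) = (52.5−74.3)×10³/(8.314×708) = -21800/5886 = -3.704.
k_B/k_C = (6.20×10^11/2.25×10^11)·exp(-3.704) = 2.756 × 0.02464 = 0.0679.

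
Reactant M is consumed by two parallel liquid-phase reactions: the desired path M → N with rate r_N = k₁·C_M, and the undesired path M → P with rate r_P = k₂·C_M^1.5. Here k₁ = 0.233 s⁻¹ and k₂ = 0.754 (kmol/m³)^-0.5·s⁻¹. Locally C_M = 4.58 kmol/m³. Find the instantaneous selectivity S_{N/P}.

S_{N/P} = r_N/r_P = (k₁·C_M)/(k₂·C_M^1.5) = (k₁/k₂)·C_M^-0.5.
= (0.233×4.580) / (0.754×4.580^1.5) = 1.067/7.390 = 0.144.
The undesired path is higher order in M, so low C_M (CSTR or dilute feed) favours N.

0.144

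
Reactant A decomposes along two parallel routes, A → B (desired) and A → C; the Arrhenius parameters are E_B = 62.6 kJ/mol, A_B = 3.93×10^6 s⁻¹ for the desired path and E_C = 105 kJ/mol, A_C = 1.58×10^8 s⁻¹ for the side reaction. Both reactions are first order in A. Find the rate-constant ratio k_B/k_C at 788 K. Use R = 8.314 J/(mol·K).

k_B/k_C = (A_B/A_C)·exp[−(E_B−E_C)/(RT)] = (A_B/A_C)·exp[(E_C−E_B)/(RT)].
(E_C−E_B)/(RT) = (105−62.6)×10³/(8.314×788) = 42400/6551 = 6.472.
k_B/k_C = (3.93×10^6/1.58×10^8)·exp(6.472) = 0.02487 × 646.7 = 16.1.
Since E_B < E_C, lowering the temperature improves selectivity toward B.

16.1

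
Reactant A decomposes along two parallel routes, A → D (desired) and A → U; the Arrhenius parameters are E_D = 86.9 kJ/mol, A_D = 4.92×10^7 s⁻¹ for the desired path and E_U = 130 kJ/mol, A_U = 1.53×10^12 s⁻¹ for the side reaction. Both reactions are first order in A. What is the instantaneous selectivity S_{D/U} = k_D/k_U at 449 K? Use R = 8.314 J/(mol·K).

Since both paths have the same order in A, the concentration cancels and S_{D/U} = k_D/k_U = (A_D/A_U)·exp[(E_U−E_D)/(RT)].
(E_U−E_D)/(RT) = (130−86.9)×10³/(8.314×449) = 43100/3733 = 11.55.
k_D/k_U = (4.92×10^7/1.53×10^12)·exp(11.55) = 3.216×10^-5 × 1.033×10^5 = 3.32.
Since E_D < E_U, lowering the temperature improves selectivity toward D.

3.32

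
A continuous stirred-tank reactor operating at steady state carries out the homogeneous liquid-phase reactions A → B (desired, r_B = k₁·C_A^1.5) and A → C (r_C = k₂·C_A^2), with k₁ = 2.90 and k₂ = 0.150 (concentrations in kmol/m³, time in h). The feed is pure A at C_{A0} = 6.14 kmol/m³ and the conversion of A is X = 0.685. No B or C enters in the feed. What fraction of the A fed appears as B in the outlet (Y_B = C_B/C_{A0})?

Exit C_A = C_{A0}(1−X) = 6.14×0.315 = 1.934 kmol/m³.
A CSTR operates uniformly at the exit composition, giving r_B = 7.800 and r_C = 0.5611 (each k·C_A^n at C_A = 1.934).
Fraction of consumed A going to B: r_B/(r_B+r_C) = 0.9329.
C_B = 0.9329·C_{A0}·X = 0.9329×6.14×0.685 = 3.92 kmol/m³; Y_B = C_B/C_{A0} = 0.639.

0.639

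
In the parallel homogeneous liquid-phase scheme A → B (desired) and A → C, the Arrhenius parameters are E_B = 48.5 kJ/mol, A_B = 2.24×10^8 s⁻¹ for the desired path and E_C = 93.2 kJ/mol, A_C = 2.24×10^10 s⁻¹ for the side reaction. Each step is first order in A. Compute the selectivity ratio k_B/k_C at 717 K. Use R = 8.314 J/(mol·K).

k_B/k_C = (A_B/A_C)·exp[−(E_B−E_C)/(RT)] = (A_B/A_C)·exp[(E_C−E_B)/(RT)].
(E_C−E_B)/(RT) = (93.2−48.5)×10³/(8.314×717) = 44700/5961 = 7.499.
k_B/k_C = (2.24×10^8/2.24×10^10)·exp(7.499) = 0.01000 × 1805 = 18.1.

18.1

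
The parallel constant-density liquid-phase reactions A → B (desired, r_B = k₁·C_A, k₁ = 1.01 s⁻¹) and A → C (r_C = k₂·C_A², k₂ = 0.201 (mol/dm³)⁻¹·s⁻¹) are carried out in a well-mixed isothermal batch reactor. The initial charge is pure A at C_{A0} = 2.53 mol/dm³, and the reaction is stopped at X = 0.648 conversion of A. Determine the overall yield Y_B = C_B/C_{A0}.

0.486

C_A = C_{A0}(1−X) = 0.8906 mol/dm³.
Along a PFR/batch, dC_B/dC_A = −r_B/(r_B+r_C) = −k₁/(k₁+k₂·C_A).
Integrating from C_{A0} to C_A: C_B = (1.01/0.201)·ln[(1.01+0.201·2.53)/(1.01+0.201·0.891)] = 5.025·ln(1.519/1.189) = 1.229 mol/dm³.
Y_B = C_B/C_{A0} = 1.229/2.53 = 0.486.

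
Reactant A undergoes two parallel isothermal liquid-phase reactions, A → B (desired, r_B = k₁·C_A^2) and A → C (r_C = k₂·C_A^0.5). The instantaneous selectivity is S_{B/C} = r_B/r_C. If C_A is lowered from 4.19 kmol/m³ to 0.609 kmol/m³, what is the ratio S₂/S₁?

S_{B/C} = (k₁/k₂)·C_A^1.5, so S₂/S₁ = (C_{A,2}/C_{A,1})^1.5.
= (0.609/4.19)^1.5 = (0.1453)^1.5 = 0.0554.
Selectivity toward B falls as C_A falls — high-concentration operation is favoured.

0.0554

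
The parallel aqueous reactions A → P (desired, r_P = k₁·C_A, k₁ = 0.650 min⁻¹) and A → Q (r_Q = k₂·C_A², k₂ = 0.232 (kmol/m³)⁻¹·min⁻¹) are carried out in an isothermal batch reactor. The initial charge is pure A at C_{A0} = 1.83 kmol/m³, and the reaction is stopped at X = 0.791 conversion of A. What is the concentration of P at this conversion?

C_A = C_{A0}(1−X) = 0.3825 kmol/m³.
Along a PFR/batch, dC_P/dC_A = −r_P/(r_P+r_Q) = −k₁/(k₁+k₂·C_A).
Integrating from C_{A0} to C_A: C_P = (0.650/0.232)·ln[(0.650+0.232·1.83)/(0.650+0.232·0.382)] = 2.802·ln(1.075/0.7387) = 1.050 kmol/m³.

1.05 kmol/m³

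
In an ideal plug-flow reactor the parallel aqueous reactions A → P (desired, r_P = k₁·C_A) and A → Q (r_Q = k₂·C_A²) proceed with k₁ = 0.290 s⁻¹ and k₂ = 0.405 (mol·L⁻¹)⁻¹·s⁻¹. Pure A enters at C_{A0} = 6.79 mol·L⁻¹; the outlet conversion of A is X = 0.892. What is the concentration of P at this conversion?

C_A = C_{A0}(1−X) = 0.7333 mol·L⁻¹.
Along a PFR/batch, dC_P/dC_A = −r_P/(r_P+r_Q) = −k₁/(k₁+k₂·C_A).
Integrating from C_{A0} to C_A: C_P = (0.290/0.405)·ln[(0.290+0.405·6.79)/(0.290+0.405·0.733)] = 0.7160·ln(3.040/0.5870) = 1.178 mol·L⁻¹.

1.18 mol·L⁻¹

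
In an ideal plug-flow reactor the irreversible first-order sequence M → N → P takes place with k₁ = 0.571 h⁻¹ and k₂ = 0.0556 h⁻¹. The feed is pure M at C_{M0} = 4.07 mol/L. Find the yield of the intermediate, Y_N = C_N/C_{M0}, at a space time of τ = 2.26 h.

0.672

The intermediate concentration in a first-order A→B→C sequence is C_N = k₁C_{M0}(e^(−k₁τ) − e^(−k₂τ))/(k₂−k₁).
e^(−k₁τ) = e^(−0.571×2.26) = e^(−1.290) = 0.2751; e^(−k₂τ) = e^(−0.1257) = 0.8819.
C_N = 0.571×4.07/(0.0556−0.571) × (0.2751−0.8819) = (-4.509)×(-0.6068) = 2.736 mol/L.
Y_N = C_N/C_{M0} = 2.736/4.07 = 0.672.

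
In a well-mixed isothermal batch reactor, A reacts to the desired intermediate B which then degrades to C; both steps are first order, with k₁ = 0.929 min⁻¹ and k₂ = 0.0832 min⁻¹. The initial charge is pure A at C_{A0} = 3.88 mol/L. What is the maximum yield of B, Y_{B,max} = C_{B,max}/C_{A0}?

0.789

For a first-order series the maximum intermediate yield is C_{B,max}/C_{A0} = (k₁/k₂)^[k₂/(k₂−k₁)].
= (0.929/0.0832)^(0.0832/(0.0832−0.929)) = (11.17)^(-0.09837) = 0.7887.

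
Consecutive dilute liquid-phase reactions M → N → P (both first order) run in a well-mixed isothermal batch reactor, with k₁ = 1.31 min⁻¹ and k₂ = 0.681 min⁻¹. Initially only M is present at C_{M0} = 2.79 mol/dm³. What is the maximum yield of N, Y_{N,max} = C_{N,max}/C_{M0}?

0.492

For a first-order series the maximum intermediate yield is C_{N,max}/C_{M0} = (k₁/k₂)^[k₂/(k₂−k₁)].
= (1.31/0.681)^(0.681/(0.681−1.31)) = (1.924)^(-1.083) = 0.4925.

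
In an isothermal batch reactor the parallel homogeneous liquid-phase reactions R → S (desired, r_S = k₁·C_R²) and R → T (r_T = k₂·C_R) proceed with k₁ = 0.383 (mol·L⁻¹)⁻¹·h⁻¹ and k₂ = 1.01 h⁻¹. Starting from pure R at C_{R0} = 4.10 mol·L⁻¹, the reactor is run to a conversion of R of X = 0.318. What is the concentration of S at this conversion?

0.737 mol·L⁻¹

C_R = C_{R0}(1−X) = 2.796 mol·L⁻¹.
Along a PFR/batch, dC_T/dC_R = −r_T/(r_S+r_T) = −k₂/(k₂+k₁·C_R).
Integrating from C_{R0} to C_R: C_T = (1.01/0.383)·ln[(1.01+0.383·4.10)/(1.01+0.383·2.80)] = 2.637·ln(2.580/2.081) = 0.5672 mol·L⁻¹.
Then C_S = (C_{R0}−C_R) − C_T = 1.304 − 0.5672 = 0.7366 mol·L⁻¹.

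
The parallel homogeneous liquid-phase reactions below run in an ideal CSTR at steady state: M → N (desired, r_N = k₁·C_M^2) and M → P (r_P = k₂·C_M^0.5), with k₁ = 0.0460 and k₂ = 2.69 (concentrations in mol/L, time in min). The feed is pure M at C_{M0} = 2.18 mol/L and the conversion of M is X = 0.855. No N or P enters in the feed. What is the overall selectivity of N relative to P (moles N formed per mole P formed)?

Exit C_M = C_{M0}(1−X) = 2.18×0.145 = 0.3161 mol/L.
In a CSTR the entire volume is at exit conditions, so r_N = 0.0460×0.3161^2 = 0.004596 and r_P = 2.69×0.3161^0.5 = 1.512.
Overall selectivity = C_N/C_P = r_Nτ/(r_Pτ) = r_N/r_P = 0.00304.

0.00304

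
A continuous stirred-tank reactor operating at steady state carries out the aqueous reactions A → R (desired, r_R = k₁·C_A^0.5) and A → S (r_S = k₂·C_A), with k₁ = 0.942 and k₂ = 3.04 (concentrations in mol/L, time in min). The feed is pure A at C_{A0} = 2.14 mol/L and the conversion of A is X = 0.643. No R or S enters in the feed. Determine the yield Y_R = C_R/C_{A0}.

Exit C_A = C_{A0}(1−X) = 2.14×0.357 = 0.7640 mol/L.
A CSTR operates uniformly at the exit composition, giving r_R = 0.8234 and r_S = 2.322 (each k·C_A^n at C_A = 0.7640).
Fraction of consumed A going to R: r_R/(r_R+r_S) = 0.2617.
C_R = 0.2617·C_{A0}·X = 0.2617×2.14×0.643 = 0.360 mol/L; Y_R = C_R/C_{A0} = 0.168.

0.168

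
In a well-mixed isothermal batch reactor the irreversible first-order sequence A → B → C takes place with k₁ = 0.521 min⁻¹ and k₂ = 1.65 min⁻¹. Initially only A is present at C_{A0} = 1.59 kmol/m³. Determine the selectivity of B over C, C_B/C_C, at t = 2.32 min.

For first-order series with pure A initially, C_B(t) = k₁C_{A0}/(k₂−k₁)·(e^(−k₁t) − e^(−k₂t)).
e^(−k₁t) = e^(−0.521×2.32) = e^(−1.209) = 0.2986; e^(−k₂t) = e^(−3.828) = 0.02175.
C_B = 0.521×1.59/(1.65−0.521) × (0.2986−0.02175) = 0.7337×0.2768 = 0.2031 kmol/m³.
C_A = C_{A0}e^(−k₁t) = 0.4747 kmol/m³, so C_C = C_{A0}−C_A−C_B = 0.9121 kmol/m³; C_B/C_C = 0.223.

0.223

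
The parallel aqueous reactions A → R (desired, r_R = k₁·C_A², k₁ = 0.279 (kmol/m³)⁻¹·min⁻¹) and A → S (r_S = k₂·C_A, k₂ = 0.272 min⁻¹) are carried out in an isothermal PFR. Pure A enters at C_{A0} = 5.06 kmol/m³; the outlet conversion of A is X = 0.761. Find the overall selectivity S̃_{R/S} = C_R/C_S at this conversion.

2.89

C_A = C_{A0}(1−X) = 1.209 kmol/m³.
Along a PFR/batch, dC_S/dC_A = −r_S/(r_R+r_S) = −k₂/(k₂+k₁·C_A).
Integrating from C_{A0} to C_A: C_S = (0.272/0.279)·ln[(0.272+0.279·5.06)/(0.272+0.279·1.21)] = 0.9749·ln(1.684/0.6094) = 0.9908 kmol/m³.
Then C_R = (C_{A0}−C_A) − C_S = 3.851 − 0.9908 = 2.860 kmol/m³.
S̃_{R/S} = C_R/C_S = 2.860/0.9908 = 2.89.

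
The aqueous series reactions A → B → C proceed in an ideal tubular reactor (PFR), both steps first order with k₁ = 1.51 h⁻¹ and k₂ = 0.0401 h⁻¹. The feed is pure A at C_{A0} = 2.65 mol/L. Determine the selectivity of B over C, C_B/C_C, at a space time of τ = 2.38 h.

The intermediate concentration in a first-order A→B→C sequence is C_B = k₁C_{A0}(e^(−k₁τ) − e^(−k₂τ))/(k₂−k₁).
e^(−k₁τ) = e^(−1.51×2.38) = e^(−3.594) = 0.02749; e^(−k₂τ) = e^(−0.09544) = 0.9090.
C_B = 1.51×2.65/(0.0401−1.51) × (0.02749−0.9090) = (-2.722)×(-0.8815) = 2.400 mol/L.
C_A = C_{A0}e^(−k₁τ) = 0.07286 mol/L, so C_C = C_{A0}−C_A−C_B = 0.1775 mol/L; C_B/C_C = 13.5.

13.5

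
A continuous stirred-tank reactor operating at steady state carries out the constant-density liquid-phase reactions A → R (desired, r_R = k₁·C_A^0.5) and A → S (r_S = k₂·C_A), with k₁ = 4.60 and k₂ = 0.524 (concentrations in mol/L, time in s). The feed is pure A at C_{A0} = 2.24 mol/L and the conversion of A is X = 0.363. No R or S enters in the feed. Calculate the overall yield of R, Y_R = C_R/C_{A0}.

Exit C_A = C_{A0}(1−X) = 2.24×0.637 = 1.427 mol/L.
In a CSTR the entire volume is at exit conditions, so r_R = 4.60×1.427^0.5 = 5.495 and r_S = 0.524×1.427 = 0.7477.
Fraction of consumed A going to R: r_R/(r_R+r_S) = 0.8802.
C_R = 0.8802·C_{A0}·X = 0.8802×2.24×0.363 = 0.716 mol/L; Y_R = C_R/C_{A0} = 0.320.

0.320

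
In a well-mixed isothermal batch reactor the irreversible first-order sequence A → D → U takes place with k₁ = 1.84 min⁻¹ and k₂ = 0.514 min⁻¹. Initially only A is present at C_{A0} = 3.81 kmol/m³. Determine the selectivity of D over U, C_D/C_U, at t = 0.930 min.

2.91

The intermediate concentration in a first-order A→B→C sequence is C_D = k₁C_{A0}(e^(−k₁t) − e^(−k₂t))/(k₂−k₁).
e^(−k₁t) = e^(−1.84×0.930) = e^(−1.711) = 0.1806; e^(−k₂t) = e^(−0.4780) = 0.6200.
C_D = 1.84×3.81/(0.514−1.84) × (0.1806−0.6200) = (-5.287)×(-0.4394) = 2.323 kmol/m³.
C_A = C_{A0}e^(−k₁t) = 0.6883 kmol/m³, so C_U = C_{A0}−C_A−C_D = 0.7989 kmol/m³; C_D/C_U = 2.91.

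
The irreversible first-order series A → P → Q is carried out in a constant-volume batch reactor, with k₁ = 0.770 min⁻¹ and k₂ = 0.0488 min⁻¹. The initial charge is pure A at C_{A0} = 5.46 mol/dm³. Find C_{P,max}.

4.53 mol/dm³

Evaluating C_P at t_opt = ln(k₂/k₁)/(k₂−k₁) gives C_{P,max}/C_{A0} = (k₁/k₂)^[k₂/(k₂−k₁)].
= (0.770/0.0488)^(0.0488/(0.0488−0.770)) = (15.78)^(-0.06767) = 0.8297.
C_{P,max} = 0.8297×5.46 = 4.53 mol/dm³.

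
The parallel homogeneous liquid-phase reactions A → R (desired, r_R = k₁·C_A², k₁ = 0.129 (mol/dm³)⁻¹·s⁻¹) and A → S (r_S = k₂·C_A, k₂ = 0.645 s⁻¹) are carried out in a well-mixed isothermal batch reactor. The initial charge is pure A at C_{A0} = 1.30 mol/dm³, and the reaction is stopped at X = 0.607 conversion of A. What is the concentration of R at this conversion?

0.120 mol/dm³

C_A = C_{A0}(1−X) = 0.5109 mol/dm³.
Along a PFR/batch, dC_S/dC_A = −r_S/(r_R+r_S) = −k₂/(k₂+k₁·C_A).
Integrating from C_{A0} to C_A: C_S = (0.645/0.129)·ln[(0.645+0.129·1.30)/(0.645+0.129·0.511)] = 5.000·ln(0.8127/0.7109) = 0.6691 mol/dm³.
Then C_R = (C_{A0}−C_A) − C_S = 0.7891 − 0.6691 = 0.1200 mol/dm³.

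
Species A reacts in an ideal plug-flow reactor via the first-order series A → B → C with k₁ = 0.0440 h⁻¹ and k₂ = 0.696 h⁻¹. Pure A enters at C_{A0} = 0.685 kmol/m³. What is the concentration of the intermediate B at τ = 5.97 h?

0.0348 kmol/m³

The intermediate concentration in a first-order A→B→C sequence is C_B = k₁C_{A0}(e^(−k₁τ) − e^(−k₂τ))/(k₂−k₁).
e^(−k₁τ) = e^(−0.0440×5.97) = e^(−0.2627) = 0.7690; e^(−k₂τ) = e^(−4.155) = 0.01568.
C_B = 0.0440×0.685/(0.696−0.0440) × (0.7690−0.01568) = 0.04623×0.7533 = 0.03482 kmol/m³.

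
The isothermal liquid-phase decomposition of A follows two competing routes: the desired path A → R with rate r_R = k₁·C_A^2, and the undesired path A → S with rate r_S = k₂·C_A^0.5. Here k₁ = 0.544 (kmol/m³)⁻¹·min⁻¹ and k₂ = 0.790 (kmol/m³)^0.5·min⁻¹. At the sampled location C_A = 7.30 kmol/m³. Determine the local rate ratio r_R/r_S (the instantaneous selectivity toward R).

13.6

S_{R/S} = r_R/r_S = (k₁·C_A^2)/(k₂·C_A^0.5) = (k₁/k₂)·C_A^1.5.
= (0.544×7.300^2) / (0.790×7.300^0.5) = 28.99/2.134 = 13.6.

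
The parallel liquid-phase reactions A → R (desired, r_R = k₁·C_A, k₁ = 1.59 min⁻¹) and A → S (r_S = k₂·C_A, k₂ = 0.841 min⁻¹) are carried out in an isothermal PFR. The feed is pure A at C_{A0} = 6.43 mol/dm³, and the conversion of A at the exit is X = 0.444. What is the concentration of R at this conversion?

1.87 mol/dm³

C_A = C_{A0}(1−X) = 3.575 mol/dm³.
Both paths are first order in A, so the instantaneous fraction to R is constant: dC_R/d(−C_A) = k₁/(k₁+k₂) = 0.6541.
C_R = 0.6541·(C_{A0}−C_A) = 0.6541×2.855 = 1.87 mol/dm³.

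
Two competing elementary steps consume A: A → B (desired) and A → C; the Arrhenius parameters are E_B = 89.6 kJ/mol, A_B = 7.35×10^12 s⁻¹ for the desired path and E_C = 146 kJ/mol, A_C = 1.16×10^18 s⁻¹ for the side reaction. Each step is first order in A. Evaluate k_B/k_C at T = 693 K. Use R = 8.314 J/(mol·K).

With equal orders, S_{B/C} = k_B/k_C = (A_B/A_C)·exp[(E_C−E_B)/(RT)].
(E_C−E_B)/(RT) = (146−89.6)×10³/(8.314×693) = 56400/5762 = 9.789.
k_B/k_C = (7.35×10^12/1.16×10^18)·exp(9.789) = 6.336×10^-6 × 17835 = 0.113.

0.113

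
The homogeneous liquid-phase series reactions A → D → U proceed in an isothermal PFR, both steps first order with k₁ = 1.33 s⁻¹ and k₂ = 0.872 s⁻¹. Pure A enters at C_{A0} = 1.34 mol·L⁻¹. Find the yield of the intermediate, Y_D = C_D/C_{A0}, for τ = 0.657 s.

0.426

Solving the coupled first-order balances gives C_D(τ) = [k₁/(k₂−k₁)]·C_{A0}·(e^(−k₁τ) − e^(−k₂τ)).
e^(−k₁τ) = e^(−1.33×0.657) = e^(−0.8738) = 0.4174; e^(−k₂τ) = e^(−0.5729) = 0.5639.
C_D = 1.33×1.34/(0.872−1.33) × (0.4174−0.5639) = (-3.891)×(-0.1465) = 0.5702 mol·L⁻¹.
Y_D = C_D/C_{A0} = 0.5702/1.34 = 0.426.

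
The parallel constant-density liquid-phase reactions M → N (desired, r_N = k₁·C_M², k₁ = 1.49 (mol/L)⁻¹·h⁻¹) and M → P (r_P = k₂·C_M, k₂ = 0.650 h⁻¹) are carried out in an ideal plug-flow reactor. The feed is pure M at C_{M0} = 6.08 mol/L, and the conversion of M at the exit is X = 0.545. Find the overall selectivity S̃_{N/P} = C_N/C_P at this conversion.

C_M = C_{M0}(1−X) = 2.766 mol/L.
Along a PFR/batch, dC_P/dC_M = −r_P/(r_N+r_P) = −k₂/(k₂+k₁·C_M).
Integrating from C_{M0} to C_M: C_P = (0.650/1.49)·ln[(0.650+1.49·6.08)/(0.650+1.49·2.77)] = 0.4362·ln(9.709/4.772) = 0.3099 mol/L.
Then C_N = (C_{M0}−C_M) − C_P = 3.314 − 0.3099 = 3.004 mol/L.
S̃_{N/P} = C_N/C_P = 3.004/0.3099 = 9.69.

9.69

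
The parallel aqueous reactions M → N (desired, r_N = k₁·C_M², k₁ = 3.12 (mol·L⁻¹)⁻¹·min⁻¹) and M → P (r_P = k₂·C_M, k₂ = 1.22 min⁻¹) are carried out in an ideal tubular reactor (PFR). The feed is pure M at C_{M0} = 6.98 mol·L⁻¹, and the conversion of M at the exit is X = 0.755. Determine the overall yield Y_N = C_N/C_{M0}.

0.685

C_M = C_{M0}(1−X) = 1.710 mol·L⁻¹.
Along a PFR/batch, dC_P/dC_M = −r_P/(r_N+r_P) = −k₂/(k₂+k₁·C_M).
Integrating from C_{M0} to C_M: C_P = (1.22/3.12)·ln[(1.22+3.12·6.98)/(1.22+3.12·1.71)] = 0.3910·ln(23.00/6.556) = 0.4908 mol·L⁻¹.
Then C_N = (C_{M0}−C_M) − C_P = 5.270 − 0.4908 = 4.779 mol·L⁻¹.
Y_N = C_N/C_{M0} = 4.779/6.98 = 0.685.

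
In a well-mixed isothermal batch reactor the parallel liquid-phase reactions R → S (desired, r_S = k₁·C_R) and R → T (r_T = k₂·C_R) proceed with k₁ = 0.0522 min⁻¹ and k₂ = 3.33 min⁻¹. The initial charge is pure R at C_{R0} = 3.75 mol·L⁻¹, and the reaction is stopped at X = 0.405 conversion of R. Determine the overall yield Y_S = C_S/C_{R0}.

0.00625

C_R = C_{R0}(1−X) = 2.231 mol·L⁻¹.
Both paths are first order in R, so the instantaneous fraction to S is constant: dC_S/d(−C_R) = k₁/(k₁+k₂) = 0.01543.
C_S = 0.01543·(C_{R0}−C_R) = 0.01543×1.519 = 0.0234 mol·L⁻¹.
Y_S = C_S/C_{R0} = 0.02344/3.75 = 0.00625.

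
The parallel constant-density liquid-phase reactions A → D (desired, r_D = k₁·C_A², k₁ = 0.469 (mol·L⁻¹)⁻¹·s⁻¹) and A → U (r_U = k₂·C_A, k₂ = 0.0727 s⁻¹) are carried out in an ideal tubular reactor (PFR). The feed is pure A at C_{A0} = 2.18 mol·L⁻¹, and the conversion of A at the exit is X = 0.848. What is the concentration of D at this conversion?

C_A = C_{A0}(1−X) = 0.3314 mol·L⁻¹.
Along a PFR/batch, dC_U/dC_A = −r_U/(r_D+r_U) = −k₂/(k₂+k₁·C_A).
Integrating from C_{A0} to C_A: C_U = (0.0727/0.469)·ln[(0.0727+0.469·2.18)/(0.0727+0.469·0.331)] = 0.1550·ln(1.095/0.2281) = 0.2432 mol·L⁻¹.
Then C_D = (C_{A0}−C_A) − C_U = 1.849 − 0.2432 = 1.605 mol·L⁻¹.

1.61 mol·L⁻¹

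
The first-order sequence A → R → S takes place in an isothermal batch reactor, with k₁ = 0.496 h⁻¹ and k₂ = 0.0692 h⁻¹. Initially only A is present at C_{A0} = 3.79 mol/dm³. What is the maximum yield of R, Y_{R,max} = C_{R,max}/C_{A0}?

At the optimum, C_{R,max}/C_{A0} = (k₁/k₂)^[k₂/(k₂−k₁)].
= (0.496/0.0692)^(0.0692/(0.0692−0.496)) = (7.168)^(-0.1621) = 0.7266.

0.727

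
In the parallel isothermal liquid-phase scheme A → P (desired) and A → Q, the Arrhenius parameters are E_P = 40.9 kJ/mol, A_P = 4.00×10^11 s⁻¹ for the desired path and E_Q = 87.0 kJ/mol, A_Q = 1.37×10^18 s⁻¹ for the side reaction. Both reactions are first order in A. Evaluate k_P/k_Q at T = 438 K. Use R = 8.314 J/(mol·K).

0.0919

With equal orders, S_{P/Q} = k_P/k_Q = (A_P/A_Q)·exp[(E_Q−E_P)/(RT)].
(E_Q−E_P)/(RT) = (87.0−40.9)×10³/(8.314×438) = 46100/3642 = 12.66.
k_P/k_Q = (4.00×10^11/1.37×10^18)·exp(12.66) = 2.920×10^-7 × 3.147×10^5 = 0.0919.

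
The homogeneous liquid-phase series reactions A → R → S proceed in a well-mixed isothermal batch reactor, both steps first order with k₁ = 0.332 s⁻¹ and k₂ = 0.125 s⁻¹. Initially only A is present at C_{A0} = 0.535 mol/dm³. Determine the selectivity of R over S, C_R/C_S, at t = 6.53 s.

For first-order series with pure A initially, C_R(t) = k₁C_{A0}/(k₂−k₁)·(e^(−k₁t) − e^(−k₂t)).
e^(−k₁t) = e^(−0.332×6.53) = e^(−2.168) = 0.1144; e^(−k₂t) = e^(−0.8163) = 0.4421.
C_R = 0.332×0.535/(0.125−0.332) × (0.1144−0.4421) = (-0.8581)×(-0.3277) = 0.2812 mol/dm³.
C_A = C_{A0}e^(−k₁t) = 0.06121 mol/dm³, so C_S = C_{A0}−C_A−C_R = 0.1926 mol/dm³; C_R/C_S = 1.46.

1.46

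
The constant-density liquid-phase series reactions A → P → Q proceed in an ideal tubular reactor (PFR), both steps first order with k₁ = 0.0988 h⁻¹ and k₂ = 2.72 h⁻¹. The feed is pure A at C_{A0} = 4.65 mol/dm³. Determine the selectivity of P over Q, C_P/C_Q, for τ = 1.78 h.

For first-order series with pure A initially, C_P(τ) = k₁C_{A0}/(k₂−k₁)·(e^(−k₁τ) − e^(−k₂τ)).
e^(−k₁τ) = e^(−0.0988×1.78) = e^(−0.1759) = 0.8387; e^(−k₂τ) = e^(−4.842) = 0.007894.
C_P = 0.0988×4.65/(2.72−0.0988) × (0.8387−0.007894) = 0.1753×0.8308 = 0.1456 mol/dm³.
C_A = C_{A0}e^(−k₁τ) = 3.900 mol/dm³, so C_Q = C_{A0}−C_A−C_P = 0.6043 mol/dm³; C_P/C_Q = 0.241.

0.241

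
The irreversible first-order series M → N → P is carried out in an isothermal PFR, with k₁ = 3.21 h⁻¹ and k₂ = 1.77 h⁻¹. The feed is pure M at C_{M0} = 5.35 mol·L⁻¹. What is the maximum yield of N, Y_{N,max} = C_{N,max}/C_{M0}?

0.481

At the optimum, C_{N,max}/C_{M0} = (k₁/k₂)^[k₂/(k₂−k₁)].
= (3.21/1.77)^(1.77/(1.77−3.21)) = (1.814)^(-1.229) = 0.4811.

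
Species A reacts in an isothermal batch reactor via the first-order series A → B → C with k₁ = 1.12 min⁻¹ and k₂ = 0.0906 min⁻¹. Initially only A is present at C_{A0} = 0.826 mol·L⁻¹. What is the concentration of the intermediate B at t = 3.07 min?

Solving the coupled first-order balances gives C_B(t) = [k₁/(k₂−k₁)]·C_{A0}·(e^(−k₁t) − e^(−k₂t)).
e^(−k₁t) = e^(−1.12×3.07) = e^(−3.438) = 0.03212; e^(−k₂t) = e^(−0.2781) = 0.7572.
C_B = 1.12×0.826/(0.0906−1.12) × (0.03212−0.7572) = (-0.8987)×(-0.7251) = 0.6516 mol·L⁻¹.

0.652 mol·L⁻¹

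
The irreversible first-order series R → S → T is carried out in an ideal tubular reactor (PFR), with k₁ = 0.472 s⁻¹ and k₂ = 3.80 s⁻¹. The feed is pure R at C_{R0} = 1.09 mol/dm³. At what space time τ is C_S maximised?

0.627 s

For first-order series the maximum of C_S occurs at τ_opt = ln(k₂/k₁)/(k₂−k₁).
= ln(3.80/0.472)/(3.80−0.472) = ln(8.051)/3.328 = 2.086/3.328 = 0.627 s.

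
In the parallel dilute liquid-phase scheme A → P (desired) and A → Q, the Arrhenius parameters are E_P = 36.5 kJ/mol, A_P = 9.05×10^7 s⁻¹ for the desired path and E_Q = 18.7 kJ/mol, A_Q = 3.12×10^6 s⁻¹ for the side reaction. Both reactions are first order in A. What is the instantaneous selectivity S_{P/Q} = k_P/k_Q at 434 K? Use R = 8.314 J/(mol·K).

0.209

With equal orders, S_{P/Q} = k_P/k_Q = (A_P/A_Q)·exp[(E_Q−E_P)/(RT)].
(E_Q−E_P)/(RT) = (18.7−36.5)×10³/(8.314×434) = -17800/3608 = -4.933.
k_P/k_Q = (9.05×10^7/3.12×10^6)·exp(-4.933) = 29.01 × 0.007204 = 0.209.
Since E_P > E_Q, raising the temperature improves selectivity toward P.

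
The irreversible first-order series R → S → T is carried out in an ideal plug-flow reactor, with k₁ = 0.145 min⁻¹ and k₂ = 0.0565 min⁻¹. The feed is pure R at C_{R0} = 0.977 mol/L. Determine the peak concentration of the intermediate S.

0.535 mol/L

At the optimum, C_{S,max}/C_{R0} = (k₁/k₂)^[k₂/(k₂−k₁)].
= (0.145/0.0565)^(0.0565/(0.0565−0.145)) = (2.566)^(-0.6384) = 0.5479.
C_{S,max} = 0.5479×0.977 = 0.535 mol/L.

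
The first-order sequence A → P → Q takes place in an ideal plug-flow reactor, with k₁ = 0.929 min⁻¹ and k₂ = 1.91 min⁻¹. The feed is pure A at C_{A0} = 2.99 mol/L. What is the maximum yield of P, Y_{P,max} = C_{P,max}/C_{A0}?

For a first-order series the maximum intermediate yield is C_{P,max}/C_{A0} = (k₁/k₂)^[k₂/(k₂−k₁)].
= (0.929/1.91)^(1.91/(1.91−0.929)) = (0.4864)^(1.947) = 0.2458.

0.246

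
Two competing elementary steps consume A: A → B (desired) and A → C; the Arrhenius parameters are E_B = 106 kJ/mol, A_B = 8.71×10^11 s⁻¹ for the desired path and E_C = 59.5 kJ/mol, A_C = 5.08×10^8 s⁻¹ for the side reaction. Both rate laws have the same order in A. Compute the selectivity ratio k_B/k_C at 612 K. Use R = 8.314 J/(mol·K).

0.184

k_B/k_C = (A_B/A_C)·exp[−(E_B−E_C)/(RT)] = (A_B/A_C)·exp[(E_C−E_B)/(RT)].
(E_C−E_B)/(RT) = (59.5−106)×10³/(8.314×612) = -46500/5088 = -9.139.
k_B/k_C = (8.71×10^11/5.08×10^8)·exp(-9.139) = 1715 × 1.074×10^-4 = 0.184.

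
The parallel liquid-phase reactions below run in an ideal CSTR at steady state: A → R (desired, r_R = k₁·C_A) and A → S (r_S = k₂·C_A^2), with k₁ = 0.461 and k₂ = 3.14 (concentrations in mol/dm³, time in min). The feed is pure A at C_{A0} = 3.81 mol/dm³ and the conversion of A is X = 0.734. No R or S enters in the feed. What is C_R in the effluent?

Exit C_A = C_{A0}(1−X) = 3.81×0.266 = 1.013 mol/dm³.
Rates in a CSTR are evaluated at the outlet concentration: r_R = 0.461×1.013 = 0.4672, r_S = 3.14×1.013^2 = 3.225.
Fraction of consumed A going to R: r_R/(r_R+r_S) = 0.1265.
C_R = 0.1265·C_{A0}·X = 0.1265×3.81×0.734 = 0.354 mol/dm³.

0.354 mol/dm³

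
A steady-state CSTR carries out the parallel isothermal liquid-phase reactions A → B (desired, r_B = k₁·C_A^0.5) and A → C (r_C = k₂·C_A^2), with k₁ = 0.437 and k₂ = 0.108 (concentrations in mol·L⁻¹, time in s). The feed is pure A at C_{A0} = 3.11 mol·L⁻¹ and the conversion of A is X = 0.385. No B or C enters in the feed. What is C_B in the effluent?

0.724 mol·L⁻¹

Exit C_A = C_{A0}(1−X) = 3.11×0.615 = 1.913 mol·L⁻¹.
Rates in a CSTR are evaluated at the outlet concentration: r_B = 0.437×1.913^0.5 = 0.6044, r_C = 0.108×1.913^2 = 0.3951.
Fraction of consumed A going to B: r_B/(r_B+r_C) = 0.6047.
C_B = 0.6047·C_{A0}·X = 0.6047×3.11×0.385 = 0.724 mol·L⁻¹.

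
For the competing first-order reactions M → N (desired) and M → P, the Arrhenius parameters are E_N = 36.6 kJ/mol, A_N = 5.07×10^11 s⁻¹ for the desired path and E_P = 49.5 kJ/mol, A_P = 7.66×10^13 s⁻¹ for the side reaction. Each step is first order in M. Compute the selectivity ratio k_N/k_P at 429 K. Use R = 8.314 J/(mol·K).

k_N/k_P = (A_N/A_P)·exp[−(E_N−E_P)/(RT)] = (A_N/A_P)·exp[(E_P−E_N)/(RT)].
(E_P−E_N)/(RT) = (49.5−36.6)×10³/(8.314×429) = 12900/3567 = 3.617.
k_N/k_P = (5.07×10^11/7.66×10^13)·exp(3.617) = 0.006619 × 37.22 = 0.246.

0.246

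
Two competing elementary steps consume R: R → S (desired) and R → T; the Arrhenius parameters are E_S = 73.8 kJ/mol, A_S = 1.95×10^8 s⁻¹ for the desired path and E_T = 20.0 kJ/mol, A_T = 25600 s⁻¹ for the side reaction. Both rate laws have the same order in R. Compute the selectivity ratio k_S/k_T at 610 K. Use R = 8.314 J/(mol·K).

0.188

With equal orders, S_{S/T} = k_S/k_T = (A_S/A_T)·exp[(E_T−E_S)/(RT)].
(E_T−E_S)/(RT) = (20.0−73.8)×10³/(8.314×610) = -53800/5072 = -10.61.
k_S/k_T = (1.95×10^8/25600)·exp(-10.61) = 7617 × 2.471×10^-5 = 0.188.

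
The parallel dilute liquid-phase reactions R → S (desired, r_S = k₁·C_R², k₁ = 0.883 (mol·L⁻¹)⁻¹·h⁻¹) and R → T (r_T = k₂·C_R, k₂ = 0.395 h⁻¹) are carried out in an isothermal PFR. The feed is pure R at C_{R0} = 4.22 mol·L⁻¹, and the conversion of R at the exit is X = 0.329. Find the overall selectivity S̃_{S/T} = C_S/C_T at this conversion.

7.79

C_R = C_{R0}(1−X) = 2.832 mol·L⁻¹.
Along a PFR/batch, dC_T/dC_R = −r_T/(r_S+r_T) = −k₂/(k₂+k₁·C_R).
Integrating from C_{R0} to C_R: C_T = (0.395/0.883)·ln[(0.395+0.883·4.22)/(0.395+0.883·2.83)] = 0.4473·ln(4.121/2.895) = 0.1579 mol·L⁻¹.
Then C_S = (C_{R0}−C_R) − C_T = 1.388 − 0.1579 = 1.230 mol·L⁻¹.
S̃_{S/T} = C_S/C_T = 1.230/0.1579 = 7.79.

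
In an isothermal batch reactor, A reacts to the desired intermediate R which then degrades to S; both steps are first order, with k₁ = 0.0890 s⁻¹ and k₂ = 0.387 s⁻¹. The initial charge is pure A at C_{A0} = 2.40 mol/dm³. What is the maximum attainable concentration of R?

0.356 mol/dm³

Evaluating C_R at t_opt = ln(k₂/k₁)/(k₂−k₁) gives C_{R,max}/C_{A0} = (k₁/k₂)^[k₂/(k₂−k₁)].
= (0.0890/0.387)^(0.387/(0.387−0.0890)) = (0.2300)^(1.299) = 0.1483.
C_{R,max} = 0.1483×2.40 = 0.356 mol/dm³.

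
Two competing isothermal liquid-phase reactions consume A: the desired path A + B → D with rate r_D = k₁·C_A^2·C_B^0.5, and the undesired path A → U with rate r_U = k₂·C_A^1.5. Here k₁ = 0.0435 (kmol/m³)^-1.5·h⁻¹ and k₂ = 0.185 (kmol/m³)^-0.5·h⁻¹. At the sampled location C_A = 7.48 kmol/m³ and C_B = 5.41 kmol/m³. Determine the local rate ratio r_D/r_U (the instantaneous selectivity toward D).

1.50

S_{D/U} = r_D/r_U = (k₁·C_A^2·C_B^0.5)/(k₂·C_A^1.5) = (k₁/k₂)·C_A^0.5·C_B^0.5.
= (0.0435×7.480^2×5.410^0.5) / (0.185×7.480^1.5) = 5.661/3.785 = 1.50.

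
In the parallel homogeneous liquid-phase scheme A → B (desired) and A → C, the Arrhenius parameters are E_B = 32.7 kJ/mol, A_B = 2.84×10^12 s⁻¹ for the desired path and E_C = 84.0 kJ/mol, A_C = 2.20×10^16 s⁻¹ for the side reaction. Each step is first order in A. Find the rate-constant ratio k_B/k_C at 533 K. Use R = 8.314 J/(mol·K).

13.8

With equal orders, S_{B/C} = k_B/k_C = (A_B/A_C)·exp[(E_C−E_B)/(RT)].
(E_C−E_B)/(RT) = (84.0−32.7)×10³/(8.314×533) = 51300/4431 = 11.58.
k_B/k_C = (2.84×10^12/2.20×10^16)·exp(11.58) = 1.291×10^-4 × 1.066×10^5 = 13.8.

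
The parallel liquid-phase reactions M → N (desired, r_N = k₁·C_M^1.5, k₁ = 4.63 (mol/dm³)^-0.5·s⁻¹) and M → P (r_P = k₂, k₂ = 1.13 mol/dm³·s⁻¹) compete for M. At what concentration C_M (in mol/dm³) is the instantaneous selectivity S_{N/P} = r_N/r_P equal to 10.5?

S_{N/P} = (k₁/k₂)·C_M^1.5 ⇒ C_M = (S·k₂/k₁)^(1/1.5).
= (10.5×1.13/4.63)^(0.6667) = (2.563)^(0.6667) = 1.87 mol/dm³.

1.87 mol/dm³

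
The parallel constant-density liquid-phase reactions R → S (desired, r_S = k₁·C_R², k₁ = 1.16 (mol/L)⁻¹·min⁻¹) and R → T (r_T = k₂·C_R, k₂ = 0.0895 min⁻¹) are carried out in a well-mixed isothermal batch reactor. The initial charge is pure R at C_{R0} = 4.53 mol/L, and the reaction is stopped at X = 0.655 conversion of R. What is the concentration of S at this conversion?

C_R = C_{R0}(1−X) = 1.563 mol/L.
Along a PFR/batch, dC_T/dC_R = −r_T/(r_S+r_T) = −k₂/(k₂+k₁·C_R).
Integrating from C_{R0} to C_R: C_T = (0.0895/1.16)·ln[(0.0895+1.16·4.53)/(0.0895+1.16·1.56)] = 0.07716·ln(5.344/1.902) = 0.07969 mol/L.
Then C_S = (C_{R0}−C_R) − C_T = 2.967 − 0.07969 = 2.887 mol/L.

2.89 mol/L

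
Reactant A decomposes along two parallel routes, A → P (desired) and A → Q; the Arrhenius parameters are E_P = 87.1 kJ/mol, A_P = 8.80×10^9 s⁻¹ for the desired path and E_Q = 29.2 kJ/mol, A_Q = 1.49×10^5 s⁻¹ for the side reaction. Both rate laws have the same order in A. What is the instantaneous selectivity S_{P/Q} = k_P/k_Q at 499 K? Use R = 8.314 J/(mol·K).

0.0513

Since both paths have the same order in A, the concentration cancels and S_{P/Q} = k_P/k_Q = (A_P/A_Q)·exp[(E_Q−E_P)/(RT)].
(E_Q−E_P)/(RT) = (29.2−87.1)×10³/(8.314×499) = -57900/4149 = -13.96.
k_P/k_Q = (8.80×10^9/1.49×10^5)·exp(-13.96) = 59060 × 8.687×10^-7 = 0.0513.
Since E_P > E_Q, raising the temperature improves selectivity toward P.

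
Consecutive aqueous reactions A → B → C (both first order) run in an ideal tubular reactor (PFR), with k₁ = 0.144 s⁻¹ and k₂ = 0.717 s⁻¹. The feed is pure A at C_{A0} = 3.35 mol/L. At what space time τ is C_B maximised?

The intermediate peaks when r₁ = r₂, i.e. k₁e^(−k₁τ) = k₂e^(−k₂τ), giving τ_opt = ln(k₂/k₁)/(k₂−k₁).
= ln(0.717/0.144)/(0.717−0.144) = ln(4.979)/0.5730 = 1.605/0.5730 = 2.80 s.

2.80 s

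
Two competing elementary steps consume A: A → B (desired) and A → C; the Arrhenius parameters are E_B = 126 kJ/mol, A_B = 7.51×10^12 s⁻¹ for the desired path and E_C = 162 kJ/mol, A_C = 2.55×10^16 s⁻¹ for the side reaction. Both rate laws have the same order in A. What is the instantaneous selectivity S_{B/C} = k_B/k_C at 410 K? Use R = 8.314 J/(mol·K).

Since both paths have the same order in A, the concentration cancels and S_{B/C} = k_B/k_C = (A_B/A_C)·exp[(E_C−E_B)/(RT)].
(E_C−E_B)/(RT) = (162−126)×10³/(8.314×410) = 36000/3409 = 10.56.
k_B/k_C = (7.51×10^12/2.55×10^16)·exp(10.56) = 2.945×10^-4 × 38603 = 11.4.
Since E_B < E_C, lowering the temperature improves selectivity toward B.

11.4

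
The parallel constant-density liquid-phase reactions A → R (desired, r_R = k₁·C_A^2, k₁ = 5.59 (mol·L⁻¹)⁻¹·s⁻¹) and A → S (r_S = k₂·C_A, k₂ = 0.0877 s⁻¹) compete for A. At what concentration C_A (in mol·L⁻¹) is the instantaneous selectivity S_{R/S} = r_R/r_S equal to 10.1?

S_{R/S} = (k₁/k₂)·C_A ⇒ C_A = S·k₂/k₁.
= 10.1×0.0877/5.59 = 0.158 mol·L⁻¹.

0.158 mol·L⁻¹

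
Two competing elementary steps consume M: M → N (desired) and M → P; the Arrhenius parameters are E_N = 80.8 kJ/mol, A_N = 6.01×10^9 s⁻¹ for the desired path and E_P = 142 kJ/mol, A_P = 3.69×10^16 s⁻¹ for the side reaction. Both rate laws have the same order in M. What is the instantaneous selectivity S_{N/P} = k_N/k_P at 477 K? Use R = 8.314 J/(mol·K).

Since both paths have the same order in M, the concentration cancels and S_{N/P} = k_N/k_P = (A_N/A_P)·exp[(E_P−E_N)/(RT)].
(E_P−E_N)/(RT) = (142−80.8)×10³/(8.314×477) = 61200/3966 = 15.43.
k_N/k_P = (6.01×10^9/3.69×10^16)·exp(15.43) = 1.629×10^-7 × 5.036×10^6 = 0.820.
Since E_N < E_P, lowering the temperature improves selectivity toward N.

0.820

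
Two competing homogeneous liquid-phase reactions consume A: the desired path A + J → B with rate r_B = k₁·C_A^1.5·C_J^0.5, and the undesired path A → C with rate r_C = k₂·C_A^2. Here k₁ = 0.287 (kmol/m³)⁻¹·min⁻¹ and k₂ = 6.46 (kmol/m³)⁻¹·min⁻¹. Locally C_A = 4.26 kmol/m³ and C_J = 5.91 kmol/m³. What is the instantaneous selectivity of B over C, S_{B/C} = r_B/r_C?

0.0523

S_{B/C} = r_B/r_C = (k₁·C_A^1.5·C_J^0.5)/(k₂·C_A^2) = (k₁/k₂)·C_A^-0.5·C_J^0.5.
= (0.287×4.260^1.5×5.910^0.5) / (6.46×4.260^2) = 6.135/117.2 = 0.0523.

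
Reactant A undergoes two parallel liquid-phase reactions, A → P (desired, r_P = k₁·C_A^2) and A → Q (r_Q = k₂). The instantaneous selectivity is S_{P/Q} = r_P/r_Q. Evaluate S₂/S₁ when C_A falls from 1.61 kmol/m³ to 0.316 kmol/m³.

0.0385

S_{P/Q} = (k₁/k₂)·C_A^2, so S₂/S₁ = (C_{A,2}/C_{A,1})^2.
= (0.316/1.61)^2 = (0.1963)^2 = 0.0385.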